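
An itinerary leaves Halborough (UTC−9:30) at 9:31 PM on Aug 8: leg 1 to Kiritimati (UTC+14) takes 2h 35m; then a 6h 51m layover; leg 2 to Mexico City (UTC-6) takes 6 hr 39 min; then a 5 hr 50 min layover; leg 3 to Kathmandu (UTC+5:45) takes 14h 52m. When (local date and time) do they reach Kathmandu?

1:33 AM on August 11

Convert departure to UTC: 9:31 PM + 9:30 = 7:01 AM UTC on Aug 9.
Add 2 hours 35 minutes leg 1 → 9:36 AM UTC.
Add 6 hours 51 minutes layover in Kiritimati → 4:27 PM UTC.
Add 6 hours 39 minutes leg 2 → 11:06 PM UTC.
Add 5 hours 50 minutes layover in Mexico City → 4:56 AM UTC (Aug 10).
Add 14 hours and 52 minutes leg 3 → 7:48 PM UTC.
Kathmandu is UTC+5:45, so local arrival = 7:48 PM + 5:45 = 1:33 AM on Aug 11.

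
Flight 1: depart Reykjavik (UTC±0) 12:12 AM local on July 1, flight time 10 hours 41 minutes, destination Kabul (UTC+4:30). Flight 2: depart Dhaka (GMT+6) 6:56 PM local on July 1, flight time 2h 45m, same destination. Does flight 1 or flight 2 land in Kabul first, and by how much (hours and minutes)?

Flight 1 departs at 12:12 AM UTC (Jul 1).
+10 hours 41 minutes → arrive 10:53 AM UTC on Jul 1.
Flight 2 in UTC: 6:56 PM − 6:00 = 12:56 PM on Jul 1.
+2 hours 45 minutes → arrive 3:41 PM UTC on Jul 1.
Flight 1 lands earlier by 4 hours 48 minutes.

the first, by 4 hours 48 minutes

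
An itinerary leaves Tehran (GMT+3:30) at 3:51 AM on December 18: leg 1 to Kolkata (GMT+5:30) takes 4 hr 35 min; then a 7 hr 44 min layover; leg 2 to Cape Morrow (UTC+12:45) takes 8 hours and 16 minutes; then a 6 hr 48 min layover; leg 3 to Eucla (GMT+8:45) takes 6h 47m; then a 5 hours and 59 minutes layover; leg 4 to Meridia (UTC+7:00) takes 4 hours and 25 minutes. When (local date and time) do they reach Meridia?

3:55 AM on December 20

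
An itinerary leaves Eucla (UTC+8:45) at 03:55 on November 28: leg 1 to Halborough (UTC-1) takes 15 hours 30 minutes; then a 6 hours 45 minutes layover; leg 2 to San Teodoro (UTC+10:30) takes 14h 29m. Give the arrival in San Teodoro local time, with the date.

Convert departure to UTC: 03:55 − 8:45 = 19:10 UTC on Nov 27.
Add 15 hours 30 minutes leg 1 → 10:40 UTC (Nov 28).
Add 6 hours and 45 minutes layover in Halborough → 17:25 UTC.
Add 14 hours and 29 minutes leg 2 → 07:54 UTC (Nov 29).
San Teodoro is UTC+10:30, so local arrival = 07:54 + 10:30 = 18:24 on Nov 29.

18:24 on Nov 29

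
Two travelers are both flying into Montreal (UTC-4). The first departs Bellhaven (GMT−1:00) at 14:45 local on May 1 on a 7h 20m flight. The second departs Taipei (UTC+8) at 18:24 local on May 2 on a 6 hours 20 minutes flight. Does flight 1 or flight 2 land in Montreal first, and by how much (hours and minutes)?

Flight 1 in UTC: 14:45 + 1:00 = 15:45 on May 1.
+7 hours and 20 minutes → arrive 23:05 UTC on May 1.
Flight 2 in UTC: 18:24 − 8:00 = 10:24 on May 2.
+6 hours 20 minutes → arrive 16:44 UTC on May 2.
Flight 1 lands earlier by 17 hours 39 minutes.

the first, by 17 hours 39 minutes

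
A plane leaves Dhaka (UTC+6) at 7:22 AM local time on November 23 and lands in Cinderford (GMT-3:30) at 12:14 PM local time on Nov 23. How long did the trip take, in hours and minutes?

14 hours 22 minutes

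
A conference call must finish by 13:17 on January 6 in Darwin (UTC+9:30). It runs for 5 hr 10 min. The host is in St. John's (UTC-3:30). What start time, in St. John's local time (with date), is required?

Target end time in UTC: 13:17 − 9:30 = 03:47 on Jan 6.
Subtract 5 hours 10 minutes → start 22:37 UTC on Jan 5.
St. John's is UTC−3:30: 22:37 − 3:30 = 19:07 on Jan 5.

19:07 on Jan 5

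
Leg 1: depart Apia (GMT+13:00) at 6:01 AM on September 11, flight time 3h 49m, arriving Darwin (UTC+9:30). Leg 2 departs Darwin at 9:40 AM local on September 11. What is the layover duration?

3 hours 20 minutes

Convert departure to UTC: 6:01 AM − 13:00 = 5:01 PM UTC on Sep 10.
Add 3 hours 49 minutes flight time → 8:50 PM UTC.
Darwin is UTC+9:30, so local arrival = 8:50 PM + 9:30 = 6:20 AM on Sep 11.
Layover = 9:40 AM − 6:20 AM = 3 hours 20 minutes.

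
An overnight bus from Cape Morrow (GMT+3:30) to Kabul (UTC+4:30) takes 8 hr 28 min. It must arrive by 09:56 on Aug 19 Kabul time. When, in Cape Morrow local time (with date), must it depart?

00:28 on August 19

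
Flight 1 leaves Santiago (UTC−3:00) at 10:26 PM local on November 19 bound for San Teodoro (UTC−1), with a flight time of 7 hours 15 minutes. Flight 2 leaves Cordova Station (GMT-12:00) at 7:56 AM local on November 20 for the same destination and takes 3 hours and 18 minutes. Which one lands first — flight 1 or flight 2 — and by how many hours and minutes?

the first, by 14 hours 33 minutes

Flight 1 in UTC: 10:26 PM + 3:00 = 1:26 AM on Nov 20.
+7 hours and 15 minutes → arrive 8:41 AM UTC on Nov 20.
Flight 2 in UTC: 7:56 AM + 12:00 = 7:56 PM on Nov 20.
+3 hours 18 minutes → arrive 11:14 PM UTC on Nov 20.
Flight 1 lands earlier by 14 hours 33 minutes.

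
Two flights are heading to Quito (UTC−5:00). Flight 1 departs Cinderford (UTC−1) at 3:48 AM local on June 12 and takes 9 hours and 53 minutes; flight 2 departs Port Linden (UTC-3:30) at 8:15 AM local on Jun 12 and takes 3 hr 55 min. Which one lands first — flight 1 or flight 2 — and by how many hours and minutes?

the first, by 59 minutes

Flight 1 in UTC: 3:48 AM + 1:00 = 4:48 AM on Jun 12.
+9 hours and 53 minutes → arrive 2:41 PM UTC on Jun 12.
Flight 2 in UTC: 8:15 AM + 3:30 = 11:45 AM on Jun 12.
+3 hours 55 minutes → arrive 3:40 PM UTC on Jun 12.
Flight 1 lands earlier by 59 minutes.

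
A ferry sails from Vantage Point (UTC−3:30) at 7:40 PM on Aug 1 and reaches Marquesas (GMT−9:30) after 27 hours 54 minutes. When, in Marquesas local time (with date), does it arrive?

5:34 PM on Aug 2

Convert departure to UTC: 7:40 PM + 3:30 = 11:10 PM UTC on Aug 1.
Add 27 hours 54 minutes travel time → 3:04 AM UTC (Aug 3).
Marquesas is UTC−9:30, so local arrival = 3:04 AM − 9:30 = 5:34 PM on Aug 2.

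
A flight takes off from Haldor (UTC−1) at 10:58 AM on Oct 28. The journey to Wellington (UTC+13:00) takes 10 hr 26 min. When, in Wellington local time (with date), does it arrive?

Convert departure to UTC: 10:58 AM + 1:00 = 11:58 AM UTC on Oct 28.
Add 10 hours and 26 minutes travel time → 10:24 PM UTC.
Wellington is UTC+13:00, so local arrival = 10:24 PM + 13:00 = 11:24 AM on Oct 29.

11:24 AM on Oct 29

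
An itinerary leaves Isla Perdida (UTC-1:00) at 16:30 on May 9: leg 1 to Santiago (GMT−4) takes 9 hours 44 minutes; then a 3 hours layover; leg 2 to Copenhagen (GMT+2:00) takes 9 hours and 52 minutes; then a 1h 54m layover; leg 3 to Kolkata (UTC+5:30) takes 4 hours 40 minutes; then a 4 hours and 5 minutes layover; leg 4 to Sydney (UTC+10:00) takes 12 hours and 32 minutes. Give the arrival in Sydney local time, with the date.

01:17 on May 12

Convert departure to UTC: 16:30 + 1:00 = 17:30 UTC on May 9.
Add 9 hours and 44 minutes leg 1 → 03:14 UTC (May 10).
Add 3 hours layover in Santiago → 06:14 UTC.
Add 9 hours 52 minutes leg 2 → 16:06 UTC.
Add 1 hour and 54 minutes layover in Copenhagen → 18:00 UTC.
Add 4 hours 40 minutes leg 3 → 22:40 UTC.
Add 4 hours 5 minutes layover in Kolkata → 02:45 UTC (May 11).
Add 12 hours and 32 minutes leg 4 → 15:17 UTC.
Sydney is UTC+10:00, so local arrival = 15:17 + 10:00 = 01:17 on May 12.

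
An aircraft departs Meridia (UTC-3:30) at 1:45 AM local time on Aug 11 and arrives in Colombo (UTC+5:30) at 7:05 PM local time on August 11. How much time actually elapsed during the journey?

Colombo is 9:00 ahead of Meridia.
Clock-face elapsed time (ignoring zones) is 17 hours 20 minutes.
Actual elapsed = 17 hours 20 minutes − 9:00 = 8 hours 20 minutes.

8 hours 20 minutes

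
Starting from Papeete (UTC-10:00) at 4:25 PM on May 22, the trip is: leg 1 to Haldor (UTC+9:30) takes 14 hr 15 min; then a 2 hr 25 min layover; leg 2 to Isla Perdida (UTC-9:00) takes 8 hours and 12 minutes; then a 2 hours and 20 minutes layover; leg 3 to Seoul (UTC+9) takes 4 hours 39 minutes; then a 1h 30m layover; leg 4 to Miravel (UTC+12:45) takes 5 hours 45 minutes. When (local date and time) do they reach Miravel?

6:16 AM on May 25

Convert departure to UTC: 4:25 PM + 10:00 = 2:25 AM UTC on May 23.
Add 14 hours and 15 minutes leg 1 → 4:40 PM UTC.
Add 2 hours 25 minutes layover in Haldor → 7:05 PM UTC.
Add 8 hours 12 minutes leg 2 → 3:17 AM UTC (May 24).
Add 2 hours 20 minutes layover in Isla Perdida → 5:37 AM UTC.
Add 4 hours 39 minutes leg 3 → 10:16 AM UTC.
Add 1 hour 30 minutes layover in Seoul → 11:46 AM UTC.
Add 5 hours and 45 minutes leg 4 → 5:31 PM UTC.
Miravel is UTC+12:45, so local arrival = 5:31 PM + 12:45 = 6:16 AM on May 25.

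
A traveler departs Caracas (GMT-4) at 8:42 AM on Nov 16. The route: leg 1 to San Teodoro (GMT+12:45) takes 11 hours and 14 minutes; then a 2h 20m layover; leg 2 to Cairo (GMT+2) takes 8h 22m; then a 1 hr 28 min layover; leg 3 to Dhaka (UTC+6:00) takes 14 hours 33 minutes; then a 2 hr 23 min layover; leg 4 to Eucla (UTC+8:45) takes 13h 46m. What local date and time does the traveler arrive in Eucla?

3:33 AM on November 19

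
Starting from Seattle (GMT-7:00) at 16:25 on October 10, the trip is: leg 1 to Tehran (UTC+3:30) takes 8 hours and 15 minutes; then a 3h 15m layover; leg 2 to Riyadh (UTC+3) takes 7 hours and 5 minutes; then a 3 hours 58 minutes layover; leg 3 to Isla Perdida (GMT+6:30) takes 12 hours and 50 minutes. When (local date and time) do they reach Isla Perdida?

Convert departure to UTC: 16:25 + 7:00 = 23:25 UTC on Oct 10.
Add 8 hours 15 minutes leg 1 → 07:40 UTC (Oct 11).
Add 3 hours and 15 minutes layover in Tehran → 10:55 UTC.
Add 7 hours and 5 minutes leg 2 → 18:00 UTC.
Add 3 hours 58 minutes layover in Riyadh → 21:58 UTC.
Add 12 hours and 50 minutes leg 3 → 10:48 UTC (Oct 12).
Isla Perdida is UTC+6:30, so local arrival = 10:48 + 6:30 = 17:18 on Oct 12.

17:18 on October 12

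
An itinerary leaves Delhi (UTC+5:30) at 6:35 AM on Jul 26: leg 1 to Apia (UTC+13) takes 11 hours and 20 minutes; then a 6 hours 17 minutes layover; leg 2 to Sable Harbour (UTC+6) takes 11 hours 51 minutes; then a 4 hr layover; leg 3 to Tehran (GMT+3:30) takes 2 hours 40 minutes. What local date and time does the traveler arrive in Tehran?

Convert departure to UTC: 6:35 AM − 5:30 = 1:05 AM UTC on Jul 26.
Add 11 hours and 20 minutes leg 1 → 12:25 PM UTC.
Add 6 hours and 17 minutes layover in Apia → 6:42 PM UTC.
Add 11 hours 51 minutes leg 2 → 6:33 AM UTC (Jul 27).
Add 4 hours layover in Sable Harbour → 10:33 AM UTC.
Add 2 hours 40 minutes leg 3 → 1:13 PM UTC.
Tehran is UTC+3:30, so local arrival = 1:13 PM + 3:30 = 4:43 PM on Jul 27.

4:43 PM on July 27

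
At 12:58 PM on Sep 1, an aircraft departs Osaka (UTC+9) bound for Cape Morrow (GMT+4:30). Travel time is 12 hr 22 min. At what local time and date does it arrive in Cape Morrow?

Convert departure to UTC: 12:58 PM − 9:00 = 3:58 AM UTC on Sep 1.
Add 12 hours and 22 minutes travel time → 4:20 PM UTC.
Cape Morrow is UTC+4:30, so local arrival = 4:20 PM + 4:30 = 8:50 PM on Sep 1.

8:50 PM on September 1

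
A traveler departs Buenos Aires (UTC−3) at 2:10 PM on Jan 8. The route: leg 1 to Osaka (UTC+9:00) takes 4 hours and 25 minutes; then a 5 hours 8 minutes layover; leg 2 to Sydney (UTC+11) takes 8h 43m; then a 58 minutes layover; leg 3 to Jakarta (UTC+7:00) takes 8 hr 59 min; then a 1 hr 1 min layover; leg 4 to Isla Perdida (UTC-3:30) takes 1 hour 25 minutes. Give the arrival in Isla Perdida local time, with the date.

8:19 PM on January 9

Convert departure to UTC: 2:10 PM + 3:00 = 5:10 PM UTC on Jan 8.
Add 4 hours and 25 minutes leg 1 → 9:35 PM UTC.
Add 5 hours 8 minutes layover in Osaka → 2:43 AM UTC (Jan 9).
Add 8 hours and 43 minutes leg 2 → 11:26 AM UTC.
Add 58 minutes layover in Sydney → 12:24 PM UTC.
Add 8 hours 59 minutes leg 3 → 9:23 PM UTC.
Add 1 hour and 1 minute layover in Jakarta → 10:24 PM UTC.
Add 1 hour and 25 minutes leg 4 → 11:49 PM UTC.
Isla Perdida is UTC−3:30, so local arrival = 11:49 PM − 3:30 = 8:19 PM on Jan 9.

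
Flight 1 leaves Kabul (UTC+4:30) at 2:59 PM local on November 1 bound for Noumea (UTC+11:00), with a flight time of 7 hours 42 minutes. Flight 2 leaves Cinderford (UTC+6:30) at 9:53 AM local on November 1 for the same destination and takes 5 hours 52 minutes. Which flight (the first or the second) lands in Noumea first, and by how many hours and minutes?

Flight 1 in UTC: 2:59 PM − 4:30 = 10:29 AM on Nov 1.
+7 hours and 42 minutes → arrive 6:11 PM UTC on Nov 1.
Flight 2 in UTC: 9:53 AM − 6:30 = 3:23 AM on Nov 1.
+5 hours and 52 minutes → arrive 9:15 AM UTC on Nov 1.
Flight 2 lands earlier by 8 hours 56 minutes.

the second, by 8 hours 56 minutes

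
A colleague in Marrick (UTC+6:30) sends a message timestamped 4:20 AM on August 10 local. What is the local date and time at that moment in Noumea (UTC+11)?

In UTC: 4:20 AM − 6:30 = 9:50 PM on Aug 9.
Noumea is UTC+11:00: 9:50 PM + 11:00 = 8:50 AM on Aug 10.

8:50 AM on August 10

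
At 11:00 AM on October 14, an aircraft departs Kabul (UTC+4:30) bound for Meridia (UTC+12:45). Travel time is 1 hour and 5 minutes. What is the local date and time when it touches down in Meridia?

8:20 PM on October 14

Meridia is 8:15 ahead of Kabul.
After 1 hour and 5 minutes it is 12:05 PM in Kabul.
Shift by the zone difference: 12:05 PM + 8:15 = 8:20 PM on Oct 14 in Meridia.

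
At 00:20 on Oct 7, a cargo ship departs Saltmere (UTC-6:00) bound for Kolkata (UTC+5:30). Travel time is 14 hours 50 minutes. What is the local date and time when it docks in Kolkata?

Kolkata is 11:30 ahead of Saltmere.
After 14 hours and 50 minutes it is 15:10 in Saltmere.
Shift by the zone difference: 15:10 + 11:30 = 02:40 on Oct 8 in Kolkata.

02:40 on October 8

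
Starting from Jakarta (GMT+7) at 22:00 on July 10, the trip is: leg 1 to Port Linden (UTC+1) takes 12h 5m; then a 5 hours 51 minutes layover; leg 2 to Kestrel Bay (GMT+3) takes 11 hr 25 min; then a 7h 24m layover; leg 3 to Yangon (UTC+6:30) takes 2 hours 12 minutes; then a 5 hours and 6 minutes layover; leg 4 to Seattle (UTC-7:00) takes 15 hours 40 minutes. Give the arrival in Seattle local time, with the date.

19:43 on July 12

Convert departure to UTC: 22:00 − 7:00 = 15:00 UTC on Jul 10.
Add 12 hours and 5 minutes leg 1 → 03:05 UTC (Jul 11).
Add 5 hours 51 minutes layover in Port Linden → 08:56 UTC.
Add 11 hours 25 minutes leg 2 → 20:21 UTC.
Add 7 hours and 24 minutes layover in Kestrel Bay → 03:45 UTC (Jul 12).
Add 2 hours 12 minutes leg 3 → 05:57 UTC.
Add 5 hours 6 minutes layover in Yangon → 11:03 UTC.
Add 15 hours 40 minutes leg 4 → 02:43 UTC (Jul 13).
Seattle is UTC−7:00, so local arrival = 02:43 − 7:00 = 19:43 on Jul 12.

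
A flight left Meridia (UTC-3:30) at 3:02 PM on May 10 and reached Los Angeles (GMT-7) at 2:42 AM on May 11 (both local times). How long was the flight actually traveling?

Departure in UTC: 3:02 PM + 3:30 = 6:32 PM on May 10.
Arrival in UTC: 2:42 AM + 7:00 = 9:42 AM on May 11.
Elapsed = 9:42 AM − 6:32 PM (+1 day) = 15 hours 10 minutes.

15 hours 10 minutes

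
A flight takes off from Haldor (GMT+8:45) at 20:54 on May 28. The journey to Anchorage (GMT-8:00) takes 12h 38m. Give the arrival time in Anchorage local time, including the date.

16:47 on May 28

Convert departure to UTC: 20:54 − 8:45 = 12:09 UTC on May 28.
Add 12 hours and 38 minutes travel time → 00:47 UTC (May 29).
Anchorage is UTC−8:00, so local arrival = 00:47 − 8:00 = 16:47 on May 28.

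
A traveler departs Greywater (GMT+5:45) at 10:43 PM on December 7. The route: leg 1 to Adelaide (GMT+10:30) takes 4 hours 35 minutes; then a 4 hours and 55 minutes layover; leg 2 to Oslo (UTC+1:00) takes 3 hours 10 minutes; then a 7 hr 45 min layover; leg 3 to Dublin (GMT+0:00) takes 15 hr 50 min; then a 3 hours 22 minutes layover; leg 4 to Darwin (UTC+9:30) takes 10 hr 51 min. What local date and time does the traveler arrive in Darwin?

4:56 AM on December 10

Convert departure to UTC: 10:43 PM − 5:45 = 4:58 PM UTC on Dec 7.
Add 4 hours 35 minutes leg 1 → 9:33 PM UTC.
Add 4 hours and 55 minutes layover in Adelaide → 2:28 AM UTC (Dec 8).
Add 3 hours 10 minutes leg 2 → 5:38 AM UTC.
Add 7 hours 45 minutes layover in Oslo → 1:23 PM UTC.
Add 15 hours and 50 minutes leg 3 → 5:13 AM UTC (Dec 9).
Add 3 hours and 22 minutes layover in Dublin → 8:35 AM UTC.
Add 10 hours and 51 minutes leg 4 → 7:26 PM UTC.
Darwin is UTC+9:30, so local arrival = 7:26 PM + 9:30 = 4:56 AM on Dec 10.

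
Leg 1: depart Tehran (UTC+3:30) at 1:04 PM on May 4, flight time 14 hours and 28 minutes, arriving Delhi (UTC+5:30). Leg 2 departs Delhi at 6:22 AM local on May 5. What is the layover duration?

Convert departure to UTC: 1:04 PM − 3:30 = 9:34 AM UTC on May 4.
Add 14 hours 28 minutes flight time → 12:02 AM UTC (May 5).
Delhi is UTC+5:30, so local arrival = 12:02 AM + 5:30 = 5:32 AM on May 5.
Layover = 6:22 AM − 5:32 AM = 50 minutes.

50 minutes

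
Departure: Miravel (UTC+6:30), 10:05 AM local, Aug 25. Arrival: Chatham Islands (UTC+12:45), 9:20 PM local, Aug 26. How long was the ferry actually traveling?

29 hours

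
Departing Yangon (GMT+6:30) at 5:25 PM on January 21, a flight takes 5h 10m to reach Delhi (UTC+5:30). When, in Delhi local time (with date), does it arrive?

Convert departure to UTC: 5:25 PM − 6:30 = 10:55 AM UTC on Jan 21.
Add 5 hours and 10 minutes travel time → 4:05 PM UTC.
Delhi is UTC+5:30, so local arrival = 4:05 PM + 5:30 = 9:35 PM on Jan 21.

9:35 PM on Jan 21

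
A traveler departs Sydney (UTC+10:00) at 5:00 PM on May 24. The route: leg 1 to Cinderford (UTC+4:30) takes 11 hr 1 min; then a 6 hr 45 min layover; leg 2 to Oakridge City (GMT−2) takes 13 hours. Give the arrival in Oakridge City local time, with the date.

Convert departure to UTC: 5:00 PM − 10:00 = 7:00 AM UTC on May 24.
Add 11 hours 1 minute leg 1 → 6:01 PM UTC.
Add 6 hours and 45 minutes layover in Cinderford → 12:46 AM UTC (May 25).
Add 13 hours leg 2 → 1:46 PM UTC.
Oakridge City is UTC−2:00, so local arrival = 1:46 PM − 2:00 = 11:46 AM on May 25.

11:46 AM on May 25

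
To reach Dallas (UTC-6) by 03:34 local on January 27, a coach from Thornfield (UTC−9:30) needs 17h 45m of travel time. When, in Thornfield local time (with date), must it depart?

Target arrival in UTC: 03:34 + 6:00 = 09:34 on Jan 27.
Subtract 17 hours and 45 minutes → departure 15:49 UTC on Jan 26.
Thornfield is UTC−9:30: 15:49 − 9:30 = 06:19 on Jan 26.

06:19 on January 26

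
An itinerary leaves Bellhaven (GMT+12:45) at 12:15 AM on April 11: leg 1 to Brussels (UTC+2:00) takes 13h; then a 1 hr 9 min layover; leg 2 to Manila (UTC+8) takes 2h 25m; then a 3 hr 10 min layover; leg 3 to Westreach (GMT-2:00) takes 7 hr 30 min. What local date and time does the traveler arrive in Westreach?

12:44 PM on April 11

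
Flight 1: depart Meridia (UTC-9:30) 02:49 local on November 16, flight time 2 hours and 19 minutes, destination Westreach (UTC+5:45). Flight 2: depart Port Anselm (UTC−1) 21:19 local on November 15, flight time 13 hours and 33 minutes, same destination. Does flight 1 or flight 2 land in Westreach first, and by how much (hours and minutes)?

the second, by 2 hours 46 minutes

Flight 1 in UTC: 02:49 + 9:30 = 12:19 on Nov 16.
+2 hours and 19 minutes → arrive 14:38 UTC on Nov 16.
Flight 2 in UTC: 21:19 + 1:00 = 22:19 on Nov 15.
+13 hours 33 minutes → arrive 11:52 UTC on Nov 16.
Flight 2 lands earlier by 2 hours 46 minutes.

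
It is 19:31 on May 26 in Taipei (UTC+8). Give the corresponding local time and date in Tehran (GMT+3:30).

15:01 on May 26

Tehran is 4:30 behind Taipei.
Shift by the zone difference: 19:31 − 4:30 = 15:01 on May 26 in Tehran.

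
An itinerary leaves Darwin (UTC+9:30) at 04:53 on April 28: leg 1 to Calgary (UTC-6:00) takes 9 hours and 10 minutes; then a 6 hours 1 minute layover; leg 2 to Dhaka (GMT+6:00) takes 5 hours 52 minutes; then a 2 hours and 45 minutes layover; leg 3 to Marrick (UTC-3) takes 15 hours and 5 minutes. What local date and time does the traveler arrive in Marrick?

Convert departure to UTC: 04:53 − 9:30 = 19:23 UTC on Apr 27.
Add 9 hours and 10 minutes leg 1 → 04:33 UTC (Apr 28).
Add 6 hours 1 minute layover in Calgary → 10:34 UTC.
Add 5 hours and 52 minutes leg 2 → 16:26 UTC.
Add 2 hours and 45 minutes layover in Dhaka → 19:11 UTC.
Add 15 hours 5 minutes leg 3 → 10:16 UTC (Apr 29).
Marrick is UTC−3:00, so local arrival = 10:16 − 3:00 = 07:16 on Apr 29.

07:16 on Apr 29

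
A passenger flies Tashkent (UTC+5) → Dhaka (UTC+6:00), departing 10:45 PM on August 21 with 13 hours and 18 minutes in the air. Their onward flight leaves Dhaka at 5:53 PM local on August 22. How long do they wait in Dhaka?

4 hours 50 minutes

Convert departure to UTC: 10:45 PM − 5:00 = 5:45 PM UTC on Aug 21.
Add 13 hours 18 minutes flight time → 7:03 AM UTC (Aug 22).
Dhaka is UTC+6:00, so local arrival = 7:03 AM + 6:00 = 1:03 PM on Aug 22.
Layover = 5:53 PM − 1:03 PM = 4 hours 50 minutes.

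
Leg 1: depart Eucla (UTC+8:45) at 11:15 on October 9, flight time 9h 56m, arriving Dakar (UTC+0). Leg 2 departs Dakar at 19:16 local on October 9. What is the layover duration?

Convert departure to UTC: 11:15 − 8:45 = 02:30 UTC on Oct 9.
Add 9 hours and 56 minutes flight time → 12:26 UTC.
Dakar is UTC+0, so local arrival is the same: 12:26 on Oct 9.
Layover = 19:16 − 12:26 = 6 hours 50 minutes.

6 hours 50 minutes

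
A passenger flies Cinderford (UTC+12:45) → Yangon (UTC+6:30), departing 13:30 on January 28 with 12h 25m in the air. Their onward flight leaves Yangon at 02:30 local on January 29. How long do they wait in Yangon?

Convert departure to UTC: 13:30 − 12:45 = 00:45 UTC on Jan 28.
Add 12 hours and 25 minutes flight time → 13:10 UTC.
Yangon is UTC+6:30, so local arrival = 13:10 + 6:30 = 19:40 on Jan 28.
Layover = 02:30 − 19:40 (+1 day) = 6 hours 50 minutes.

6 hours 50 minutes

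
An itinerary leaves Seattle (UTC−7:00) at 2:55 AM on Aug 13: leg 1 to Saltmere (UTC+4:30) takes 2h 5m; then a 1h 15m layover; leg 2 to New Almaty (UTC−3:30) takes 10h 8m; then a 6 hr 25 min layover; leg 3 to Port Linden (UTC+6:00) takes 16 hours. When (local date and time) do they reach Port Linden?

3:48 AM on Aug 15

Convert departure to UTC: 2:55 AM + 7:00 = 9:55 AM UTC on Aug 13.
Add 2 hours and 5 minutes leg 1 → 12:00 PM UTC.
Add 1 hour and 15 minutes layover in Saltmere → 1:15 PM UTC.
Add 10 hours and 8 minutes leg 2 → 11:23 PM UTC.
Add 6 hours and 25 minutes layover in New Almaty → 5:48 AM UTC (Aug 14).
Add 16 hours leg 3 → 9:48 PM UTC.
Port Linden is UTC+6:00, so local arrival = 9:48 PM + 6:00 = 3:48 AM on Aug 15.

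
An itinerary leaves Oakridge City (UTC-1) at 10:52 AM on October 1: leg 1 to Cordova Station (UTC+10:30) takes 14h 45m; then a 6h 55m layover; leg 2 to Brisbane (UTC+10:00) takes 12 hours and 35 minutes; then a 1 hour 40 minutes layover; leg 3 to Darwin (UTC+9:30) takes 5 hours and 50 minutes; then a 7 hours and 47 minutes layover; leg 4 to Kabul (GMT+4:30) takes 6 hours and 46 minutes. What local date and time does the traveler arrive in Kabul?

12:40 AM on October 4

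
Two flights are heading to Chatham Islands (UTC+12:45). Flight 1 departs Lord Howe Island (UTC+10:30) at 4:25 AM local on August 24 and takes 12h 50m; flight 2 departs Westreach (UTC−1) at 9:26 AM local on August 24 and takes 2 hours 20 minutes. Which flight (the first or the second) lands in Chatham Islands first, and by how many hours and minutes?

Flight 1 in UTC: 4:25 AM − 10:30 = 5:55 PM on Aug 23.
+12 hours 50 minutes → arrive 6:45 AM UTC on Aug 24.
Flight 2 in UTC: 9:26 AM + 1:00 = 10:26 AM on Aug 24.
+2 hours 20 minutes → arrive 12:46 PM UTC on Aug 24.
Flight 1 lands earlier by 6 hours 1 minute.

the first, by 6 hours 1 minute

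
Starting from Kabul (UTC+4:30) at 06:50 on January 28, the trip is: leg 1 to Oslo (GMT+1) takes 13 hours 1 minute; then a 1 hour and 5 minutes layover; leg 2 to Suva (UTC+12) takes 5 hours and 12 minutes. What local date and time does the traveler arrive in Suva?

09:38 on January 29

Convert departure to UTC: 06:50 − 4:30 = 02:20 UTC on Jan 28.
Add 13 hours and 1 minute leg 1 → 15:21 UTC.
Add 1 hour and 5 minutes layover in Oslo → 16:26 UTC.
Add 5 hours 12 minutes leg 2 → 21:38 UTC.
Suva is UTC+12:00, so local arrival = 21:38 + 12:00 = 09:38 on Jan 29.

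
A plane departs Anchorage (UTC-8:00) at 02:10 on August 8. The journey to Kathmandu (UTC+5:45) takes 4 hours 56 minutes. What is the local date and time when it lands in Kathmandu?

20:51 on August 8

Convert departure to UTC: 02:10 + 8:00 = 10:10 UTC on Aug 8.
Add 4 hours 56 minutes travel time → 15:06 UTC.
Kathmandu is UTC+5:45, so local arrival = 15:06 + 5:45 = 20:51 on Aug 8.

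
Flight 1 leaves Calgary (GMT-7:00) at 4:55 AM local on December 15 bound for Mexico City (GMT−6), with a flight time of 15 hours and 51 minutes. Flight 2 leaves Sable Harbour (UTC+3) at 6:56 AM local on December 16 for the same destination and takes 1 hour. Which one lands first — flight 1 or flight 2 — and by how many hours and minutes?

the first, by 1 hour 10 minutes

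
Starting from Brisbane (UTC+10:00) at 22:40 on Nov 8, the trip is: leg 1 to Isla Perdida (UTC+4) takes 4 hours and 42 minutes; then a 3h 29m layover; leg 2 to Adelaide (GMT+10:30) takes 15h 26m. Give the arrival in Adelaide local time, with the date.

Convert departure to UTC: 22:40 − 10:00 = 12:40 UTC on Nov 8.
Add 4 hours 42 minutes leg 1 → 17:22 UTC.
Add 3 hours 29 minutes layover in Isla Perdida → 20:51 UTC.
Add 15 hours 26 minutes leg 2 → 12:17 UTC (Nov 9).
Adelaide is UTC+10:30, so local arrival = 12:17 + 10:30 = 22:47 on Nov 9.

22:47 on November 9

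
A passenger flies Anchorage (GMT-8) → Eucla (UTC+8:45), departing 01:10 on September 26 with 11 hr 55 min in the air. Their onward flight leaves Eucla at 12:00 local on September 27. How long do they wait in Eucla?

6 hours 10 minutes

Convert departure to UTC: 01:10 + 8:00 = 09:10 UTC on Sep 26.
Add 11 hours 55 minutes flight time → 21:05 UTC.
Eucla is UTC+8:45, so local arrival = 21:05 + 8:45 = 05:50 on Sep 27.
Layover = 12:00 − 05:50 = 6 hours 10 minutes.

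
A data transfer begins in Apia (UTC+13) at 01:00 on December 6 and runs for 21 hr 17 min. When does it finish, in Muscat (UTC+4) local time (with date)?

13:17 on December 6

Convert start to UTC: 01:00 − 13:00 = 12:00 UTC on Dec 5.
Add 21 hours 17 minutes duration → 09:17 UTC (Dec 6).
Muscat is UTC+4:00, so local end time = 09:17 + 4:00 = 13:17 on Dec 6.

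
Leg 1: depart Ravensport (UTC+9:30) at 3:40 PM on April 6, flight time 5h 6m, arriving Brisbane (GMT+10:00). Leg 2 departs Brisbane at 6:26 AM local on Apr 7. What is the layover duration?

9 hours 10 minutes

Convert departure to UTC: 3:40 PM − 9:30 = 6:10 AM UTC on Apr 6.
Add 5 hours and 6 minutes flight time → 11:16 AM UTC.
Brisbane is UTC+10:00, so local arrival = 11:16 AM + 10:00 = 9:16 PM on Apr 6.
Layover = 6:26 AM − 9:16 PM (+1 day) = 9 hours 10 minutes.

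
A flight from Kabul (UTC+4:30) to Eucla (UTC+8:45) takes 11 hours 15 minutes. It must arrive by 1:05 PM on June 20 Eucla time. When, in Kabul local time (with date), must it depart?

Target arrival in UTC: 1:05 PM − 8:45 = 4:20 AM on Jun 20.
Subtract 11 hours 15 minutes → departure 5:05 PM UTC on Jun 19.
Kabul is UTC+4:30: 5:05 PM + 4:30 = 9:35 PM on Jun 19.

9:35 PM on June 19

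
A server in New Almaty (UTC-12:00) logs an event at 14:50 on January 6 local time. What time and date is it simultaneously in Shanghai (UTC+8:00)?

In UTC: 14:50 + 12:00 = 02:50 on Jan 7.
Shanghai is UTC+8:00: 02:50 + 8:00 = 10:50 on Jan 7.

10:50 on January 7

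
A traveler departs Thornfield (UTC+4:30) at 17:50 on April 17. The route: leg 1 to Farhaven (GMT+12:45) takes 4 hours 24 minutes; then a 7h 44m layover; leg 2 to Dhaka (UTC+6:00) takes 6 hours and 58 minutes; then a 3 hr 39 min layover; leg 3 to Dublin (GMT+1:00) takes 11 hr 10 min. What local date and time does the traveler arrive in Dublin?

Convert departure to UTC: 17:50 − 4:30 = 13:20 UTC on Apr 17.
Add 4 hours and 24 minutes leg 1 → 17:44 UTC.
Add 7 hours 44 minutes layover in Farhaven → 01:28 UTC (Apr 18).
Add 6 hours and 58 minutes leg 2 → 08:26 UTC.
Add 3 hours and 39 minutes layover in Dhaka → 12:05 UTC.
Add 11 hours 10 minutes leg 3 → 23:15 UTC.
Dublin is UTC+1:00, so local arrival = 23:15 + 1:00 = 00:15 on Apr 19.

00:15 on April 19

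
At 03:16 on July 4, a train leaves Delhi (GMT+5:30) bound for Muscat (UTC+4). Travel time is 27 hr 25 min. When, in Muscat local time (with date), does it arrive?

Convert departure to UTC: 03:16 − 5:30 = 21:46 UTC on Jul 3.
Add 27 hours and 25 minutes travel time → 01:11 UTC (Jul 5).
Muscat is UTC+4:00, so local arrival = 01:11 + 4:00 = 05:11 on Jul 5.

05:11 on Jul 5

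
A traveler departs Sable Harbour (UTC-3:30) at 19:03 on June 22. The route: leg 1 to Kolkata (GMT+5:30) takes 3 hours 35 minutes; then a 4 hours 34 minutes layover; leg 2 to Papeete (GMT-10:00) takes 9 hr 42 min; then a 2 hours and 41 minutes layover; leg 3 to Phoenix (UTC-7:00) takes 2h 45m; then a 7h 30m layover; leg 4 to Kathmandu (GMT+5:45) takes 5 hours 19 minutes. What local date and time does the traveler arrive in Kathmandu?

Convert departure to UTC: 19:03 + 3:30 = 22:33 UTC on Jun 22.
Add 3 hours 35 minutes leg 1 → 02:08 UTC (Jun 23).
Add 4 hours 34 minutes layover in Kolkata → 06:42 UTC.
Add 9 hours 42 minutes leg 2 → 16:24 UTC.
Add 2 hours and 41 minutes layover in Papeete → 19:05 UTC.
Add 2 hours 45 minutes leg 3 → 21:50 UTC.
Add 7 hours and 30 minutes layover in Phoenix → 05:20 UTC (Jun 24).
Add 5 hours and 19 minutes leg 4 → 10:39 UTC.
Kathmandu is UTC+5:45, so local arrival = 10:39 + 5:45 = 16:24 on Jun 24.

16:24 on June 24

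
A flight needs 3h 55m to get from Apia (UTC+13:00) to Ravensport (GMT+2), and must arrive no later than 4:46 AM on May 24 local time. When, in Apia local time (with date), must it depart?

Target arrival in UTC: 4:46 AM − 2:00 = 2:46 AM on May 24.
Subtract 3 hours 55 minutes → departure 10:51 PM UTC on May 23.
Apia is UTC+13:00: 10:51 PM + 13:00 = 11:51 AM on May 24.

11:51 AM on May 24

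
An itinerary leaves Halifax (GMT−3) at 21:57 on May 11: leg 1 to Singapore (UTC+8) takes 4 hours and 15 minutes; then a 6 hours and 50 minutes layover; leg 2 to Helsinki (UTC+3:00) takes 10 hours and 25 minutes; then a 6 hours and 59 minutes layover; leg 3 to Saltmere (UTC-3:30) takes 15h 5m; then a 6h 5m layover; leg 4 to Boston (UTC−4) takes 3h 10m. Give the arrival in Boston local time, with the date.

Convert departure to UTC: 21:57 + 3:00 = 00:57 UTC on May 12.
Add 4 hours and 15 minutes leg 1 → 05:12 UTC.
Add 6 hours 50 minutes layover in Singapore → 12:02 UTC.
Add 10 hours 25 minutes leg 2 → 22:27 UTC.
Add 6 hours 59 minutes layover in Helsinki → 05:26 UTC (May 13).
Add 15 hours and 5 minutes leg 3 → 20:31 UTC.
Add 6 hours 5 minutes layover in Saltmere → 02:36 UTC (May 14).
Add 3 hours 10 minutes leg 4 → 05:46 UTC.
Boston is UTC−4:00, so local arrival = 05:46 − 4:00 = 01:46 on May 14.

01:46 on May 14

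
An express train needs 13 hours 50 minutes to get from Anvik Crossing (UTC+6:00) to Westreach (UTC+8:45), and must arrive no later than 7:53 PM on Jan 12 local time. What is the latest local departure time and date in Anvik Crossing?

Target arrival in UTC: 7:53 PM − 8:45 = 11:08 AM on Jan 12.
Subtract 13 hours and 50 minutes → departure 9:18 PM UTC on Jan 11.
Anvik Crossing is UTC+6:00: 9:18 PM + 6:00 = 3:18 AM on Jan 12.

3:18 AM on January 12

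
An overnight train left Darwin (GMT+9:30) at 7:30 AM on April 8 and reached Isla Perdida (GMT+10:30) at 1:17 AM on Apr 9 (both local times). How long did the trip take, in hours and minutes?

16 hours 47 minutes

Isla Perdida is 1:00 ahead of Darwin.
Clock-face elapsed time (ignoring zones) is 17 hours 47 minutes.
Actual elapsed = 17 hours 47 minutes − 1:00 = 16 hours 47 minutes.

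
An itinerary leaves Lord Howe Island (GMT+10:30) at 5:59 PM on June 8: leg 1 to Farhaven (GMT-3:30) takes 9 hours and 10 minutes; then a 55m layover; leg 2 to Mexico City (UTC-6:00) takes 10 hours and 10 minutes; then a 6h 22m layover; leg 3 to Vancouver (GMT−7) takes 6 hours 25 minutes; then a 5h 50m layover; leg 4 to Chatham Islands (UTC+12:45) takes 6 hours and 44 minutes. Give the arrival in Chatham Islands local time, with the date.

5:50 PM on Jun 10

Convert departure to UTC: 5:59 PM − 10:30 = 7:29 AM UTC on Jun 8.
Add 9 hours and 10 minutes leg 1 → 4:39 PM UTC.
Add 55 minutes layover in Farhaven → 5:34 PM UTC.
Add 10 hours 10 minutes leg 2 → 3:44 AM UTC (Jun 9).
Add 6 hours and 22 minutes layover in Mexico City → 10:06 AM UTC.
Add 6 hours 25 minutes leg 3 → 4:31 PM UTC.
Add 5 hours 50 minutes layover in Vancouver → 10:21 PM UTC.
Add 6 hours 44 minutes leg 4 → 5:05 AM UTC (Jun 10).
Chatham Islands is UTC+12:45, so local arrival = 5:05 AM + 12:45 = 5:50 PM on Jun 10.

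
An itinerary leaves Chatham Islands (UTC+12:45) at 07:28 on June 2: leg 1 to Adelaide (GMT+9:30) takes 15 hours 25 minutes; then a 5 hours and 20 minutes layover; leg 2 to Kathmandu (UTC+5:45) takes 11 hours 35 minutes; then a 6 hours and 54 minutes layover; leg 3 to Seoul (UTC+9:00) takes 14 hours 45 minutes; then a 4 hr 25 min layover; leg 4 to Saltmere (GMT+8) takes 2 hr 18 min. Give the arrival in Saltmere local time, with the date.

15:25 on Jun 4

Convert departure to UTC: 07:28 − 12:45 = 18:43 UTC on Jun 1.
Add 15 hours and 25 minutes leg 1 → 10:08 UTC (Jun 2).
Add 5 hours 20 minutes layover in Adelaide → 15:28 UTC.
Add 11 hours 35 minutes leg 2 → 03:03 UTC (Jun 3).
Add 6 hours and 54 minutes layover in Kathmandu → 09:57 UTC.
Add 14 hours 45 minutes leg 3 → 00:42 UTC (Jun 4).
Add 4 hours and 25 minutes layover in Seoul → 05:07 UTC.
Add 2 hours 18 minutes leg 4 → 07:25 UTC.
Saltmere is UTC+8:00, so local arrival = 07:25 + 8:00 = 15:25 on Jun 4.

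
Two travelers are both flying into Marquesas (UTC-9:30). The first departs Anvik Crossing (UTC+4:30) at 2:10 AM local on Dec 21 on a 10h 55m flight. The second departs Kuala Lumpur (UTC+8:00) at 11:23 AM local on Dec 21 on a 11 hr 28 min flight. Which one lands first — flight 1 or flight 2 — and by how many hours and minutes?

the first, by 6 hours 16 minutes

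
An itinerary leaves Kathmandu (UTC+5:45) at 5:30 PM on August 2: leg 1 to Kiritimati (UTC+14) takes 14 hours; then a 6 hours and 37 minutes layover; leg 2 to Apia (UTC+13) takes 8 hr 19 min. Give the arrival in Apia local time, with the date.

Convert departure to UTC: 5:30 PM − 5:45 = 11:45 AM UTC on Aug 2.
Add 14 hours leg 1 → 1:45 AM UTC (Aug 3).
Add 6 hours 37 minutes layover in Kiritimati → 8:22 AM UTC.
Add 8 hours and 19 minutes leg 2 → 4:41 PM UTC.
Apia is UTC+13:00, so local arrival = 4:41 PM + 13:00 = 5:41 AM on Aug 4.

5:41 AM on Aug 4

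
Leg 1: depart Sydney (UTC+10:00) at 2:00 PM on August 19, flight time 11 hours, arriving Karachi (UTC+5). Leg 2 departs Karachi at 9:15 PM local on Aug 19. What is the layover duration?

Convert departure to UTC: 2:00 PM − 10:00 = 4:00 AM UTC on Aug 19.
Add 11 hours flight time → 3:00 PM UTC.
Karachi is UTC+5:00, so local arrival = 3:00 PM + 5:00 = 8:00 PM on Aug 19.
Layover = 9:15 PM − 8:00 PM = 1 hour 15 minutes.

1 hour 15 minutes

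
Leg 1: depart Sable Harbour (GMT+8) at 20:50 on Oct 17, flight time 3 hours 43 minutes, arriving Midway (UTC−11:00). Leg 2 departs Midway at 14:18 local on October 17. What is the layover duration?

8 hours 45 minutes

Convert departure to UTC: 20:50 − 8:00 = 12:50 UTC on Oct 17.
Add 3 hours and 43 minutes flight time → 16:33 UTC.
Midway is UTC−11:00, so local arrival = 16:33 − 11:00 = 05:33 on Oct 17.
Layover = 14:18 − 05:33 = 8 hours 45 minutes.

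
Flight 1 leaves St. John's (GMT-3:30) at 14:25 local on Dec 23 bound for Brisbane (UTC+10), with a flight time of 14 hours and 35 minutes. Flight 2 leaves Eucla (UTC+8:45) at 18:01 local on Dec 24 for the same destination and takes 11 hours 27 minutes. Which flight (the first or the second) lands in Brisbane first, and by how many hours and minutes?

Flight 1 in UTC: 14:25 + 3:30 = 17:55 on Dec 23.
+14 hours and 35 minutes → arrive 08:30 UTC on Dec 24.
Flight 2 in UTC: 18:01 − 8:45 = 09:16 on Dec 24.
+11 hours and 27 minutes → arrive 20:43 UTC on Dec 24.
Flight 1 lands earlier by 12 hours 13 minutes.

the first, by 12 hours 13 minutes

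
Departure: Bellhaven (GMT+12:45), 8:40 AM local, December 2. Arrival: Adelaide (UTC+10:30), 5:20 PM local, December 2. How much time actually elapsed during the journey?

Adelaide is 2:15 behind Bellhaven.
Clock-face elapsed time (ignoring zones) is 8 hours 40 minutes.
Actual elapsed = 8 hours 40 minutes + 2:15 = 10 hours 55 minutes.

10 hours 55 minutes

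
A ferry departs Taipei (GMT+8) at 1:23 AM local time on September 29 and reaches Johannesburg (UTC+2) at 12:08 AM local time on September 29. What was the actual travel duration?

4 hours 45 minutes

Departure in UTC: 1:23 AM − 8:00 = 5:23 PM on Sep 28.
Arrival in UTC: 12:08 AM − 2:00 = 10:08 PM on Sep 28.
Elapsed = 10:08 PM − 5:23 PM = 4 hours 45 minutes.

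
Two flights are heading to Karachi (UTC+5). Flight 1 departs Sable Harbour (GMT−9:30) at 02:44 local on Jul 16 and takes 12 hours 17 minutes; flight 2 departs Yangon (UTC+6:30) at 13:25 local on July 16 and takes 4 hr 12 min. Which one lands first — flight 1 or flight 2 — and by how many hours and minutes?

Flight 1 in UTC: 02:44 + 9:30 = 12:14 on Jul 16.
+12 hours 17 minutes → arrive 00:31 UTC on Jul 17.
Flight 2 in UTC: 13:25 − 6:30 = 06:55 on Jul 16.
+4 hours and 12 minutes → arrive 11:07 UTC on Jul 16.
Flight 2 lands earlier by 13 hours 24 minutes.

the second, by 13 hours 24 minutes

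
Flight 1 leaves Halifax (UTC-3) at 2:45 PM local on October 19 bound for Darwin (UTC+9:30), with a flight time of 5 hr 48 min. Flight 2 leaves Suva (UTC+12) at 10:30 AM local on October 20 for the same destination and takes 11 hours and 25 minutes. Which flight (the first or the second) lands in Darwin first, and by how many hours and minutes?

the first, by 10 hours 22 minutes

Flight 1 in UTC: 2:45 PM + 3:00 = 5:45 PM on Oct 19.
+5 hours and 48 minutes → arrive 11:33 PM UTC on Oct 19.
Flight 2 in UTC: 10:30 AM − 12:00 = 10:30 PM on Oct 19.
+11 hours and 25 minutes → arrive 9:55 AM UTC on Oct 20.
Flight 1 lands earlier by 10 hours 22 minutes.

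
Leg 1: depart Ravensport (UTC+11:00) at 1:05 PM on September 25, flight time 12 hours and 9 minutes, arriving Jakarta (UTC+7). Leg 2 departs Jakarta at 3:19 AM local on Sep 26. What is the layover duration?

6 hours 5 minutes

Convert departure to UTC: 1:05 PM − 11:00 = 2:05 AM UTC on Sep 25.
Add 12 hours 9 minutes flight time → 2:14 PM UTC.
Jakarta is UTC+7:00, so local arrival = 2:14 PM + 7:00 = 9:14 PM on Sep 25.
Layover = 3:19 AM − 9:14 PM (+1 day) = 6 hours 5 minutes.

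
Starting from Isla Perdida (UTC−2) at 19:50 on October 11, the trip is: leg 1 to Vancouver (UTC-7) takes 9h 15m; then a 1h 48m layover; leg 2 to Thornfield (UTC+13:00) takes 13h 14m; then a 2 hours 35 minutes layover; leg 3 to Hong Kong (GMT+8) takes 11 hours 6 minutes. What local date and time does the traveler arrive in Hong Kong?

19:48 on October 13

Convert departure to UTC: 19:50 + 2:00 = 21:50 UTC on Oct 11.
Add 9 hours 15 minutes leg 1 → 07:05 UTC (Oct 12).
Add 1 hour and 48 minutes layover in Vancouver → 08:53 UTC.
Add 13 hours 14 minutes leg 2 → 22:07 UTC.
Add 2 hours and 35 minutes layover in Thornfield → 00:42 UTC (Oct 13).
Add 11 hours 6 minutes leg 3 → 11:48 UTC.
Hong Kong is UTC+8:00, so local arrival = 11:48 + 8:00 = 19:48 on Oct 13.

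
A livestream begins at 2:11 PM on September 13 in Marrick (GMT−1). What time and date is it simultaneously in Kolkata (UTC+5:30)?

8:41 PM on September 13

Kolkata is 6:30 ahead of Marrick.
Shift by the zone difference: 2:11 PM + 6:30 = 8:41 PM on Sep 13 in Kolkata.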